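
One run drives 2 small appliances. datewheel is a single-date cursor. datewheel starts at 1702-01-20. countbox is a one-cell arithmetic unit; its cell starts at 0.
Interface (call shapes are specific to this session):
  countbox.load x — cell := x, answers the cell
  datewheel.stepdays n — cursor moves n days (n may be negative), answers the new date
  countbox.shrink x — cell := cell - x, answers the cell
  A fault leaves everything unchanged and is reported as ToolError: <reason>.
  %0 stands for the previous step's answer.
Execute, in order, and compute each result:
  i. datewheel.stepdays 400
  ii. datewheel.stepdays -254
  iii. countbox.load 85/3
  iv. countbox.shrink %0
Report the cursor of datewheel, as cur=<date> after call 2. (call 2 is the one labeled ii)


Answer: cur=1702-06-15

Derivation:
Calling datewheel.stepdays using n→400, — result: 1703-02-24.
Calling datewheel.stepdays using n→-254, which returns 1702-06-15.
Next I call countbox.load using x→85/3, yielding 85/3.
Next I call countbox.shrink using x→%0, and see 0.


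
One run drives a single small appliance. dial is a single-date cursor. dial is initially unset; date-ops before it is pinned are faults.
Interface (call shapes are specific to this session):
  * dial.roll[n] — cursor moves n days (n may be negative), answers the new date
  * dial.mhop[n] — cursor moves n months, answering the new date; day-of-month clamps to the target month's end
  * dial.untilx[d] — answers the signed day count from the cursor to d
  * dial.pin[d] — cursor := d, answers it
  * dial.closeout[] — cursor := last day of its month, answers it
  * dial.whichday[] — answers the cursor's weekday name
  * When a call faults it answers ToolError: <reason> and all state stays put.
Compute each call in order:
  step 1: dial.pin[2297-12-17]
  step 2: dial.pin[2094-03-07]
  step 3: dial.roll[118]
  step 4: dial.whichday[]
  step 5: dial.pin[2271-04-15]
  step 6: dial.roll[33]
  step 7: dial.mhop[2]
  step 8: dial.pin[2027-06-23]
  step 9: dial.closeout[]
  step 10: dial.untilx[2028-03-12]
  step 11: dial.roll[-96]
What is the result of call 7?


-> dial.pin(d: 2297-12-17)
<- 2297-12-17
-> dial.pin(d: 2094-03-07)
<- 2094-03-07
-> dial.roll(n: 118)
<- 2094-07-03
-> dial.whichday()
<- Saturday
-> dial.pin(d: 2271-04-15)
<- 2271-04-15
-> dial.roll(n: 33)
<- 2271-05-18
-> dial.mhop(n: 2)
<- 2271-07-18
-> dial.pin(d: 2027-06-23)
<- 2027-06-23
-> dial.closeout()
<- 2027-06-30
-> dial.untilx(d: 2028-03-12)
<- 256
-> dial.roll(n: -96)
<- 2027-03-26

Answer: 2271-07-18


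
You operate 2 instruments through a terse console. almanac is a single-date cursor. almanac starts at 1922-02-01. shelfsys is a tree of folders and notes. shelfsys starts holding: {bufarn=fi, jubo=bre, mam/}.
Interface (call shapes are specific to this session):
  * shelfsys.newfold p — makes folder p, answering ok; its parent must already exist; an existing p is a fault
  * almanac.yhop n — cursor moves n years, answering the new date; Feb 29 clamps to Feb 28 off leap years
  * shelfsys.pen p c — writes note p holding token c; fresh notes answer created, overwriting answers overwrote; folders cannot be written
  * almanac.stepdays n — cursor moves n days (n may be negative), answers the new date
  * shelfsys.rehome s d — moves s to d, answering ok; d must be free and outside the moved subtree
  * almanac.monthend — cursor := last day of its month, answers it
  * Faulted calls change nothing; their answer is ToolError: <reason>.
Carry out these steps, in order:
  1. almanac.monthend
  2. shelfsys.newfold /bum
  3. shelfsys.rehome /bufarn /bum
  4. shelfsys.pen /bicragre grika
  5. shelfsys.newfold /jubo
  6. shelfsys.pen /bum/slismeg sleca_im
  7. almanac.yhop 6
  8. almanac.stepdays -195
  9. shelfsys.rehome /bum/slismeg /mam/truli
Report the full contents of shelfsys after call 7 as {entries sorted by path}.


;; 1. almanac.monthend() ~> 1922-02-28
;; 2. shelfsys.newfold(/bum) ~> ok
;; 3. shelfsys.rehome(/bufarn, /bum) ~> ToolError: exists
;; 4. shelfsys.pen(/bicragre, grika) ~> created
;; 5. shelfsys.newfold(/jubo) ~> ToolError: exists
;; 6. shelfsys.pen(/bum/slismeg, sleca_im) ~> created
;; 7. almanac.yhop(6) ~> 1928-02-28
;; 8. almanac.stepdays(-195) ~> 1927-08-17
;; 9. shelfsys.rehome(/bum/slismeg, /mam/truli) ~> ok

Answer: {bicragre=grika, bufarn=fi, bum/, bum/slismeg=sleca_im, jubo=bre, mam/}


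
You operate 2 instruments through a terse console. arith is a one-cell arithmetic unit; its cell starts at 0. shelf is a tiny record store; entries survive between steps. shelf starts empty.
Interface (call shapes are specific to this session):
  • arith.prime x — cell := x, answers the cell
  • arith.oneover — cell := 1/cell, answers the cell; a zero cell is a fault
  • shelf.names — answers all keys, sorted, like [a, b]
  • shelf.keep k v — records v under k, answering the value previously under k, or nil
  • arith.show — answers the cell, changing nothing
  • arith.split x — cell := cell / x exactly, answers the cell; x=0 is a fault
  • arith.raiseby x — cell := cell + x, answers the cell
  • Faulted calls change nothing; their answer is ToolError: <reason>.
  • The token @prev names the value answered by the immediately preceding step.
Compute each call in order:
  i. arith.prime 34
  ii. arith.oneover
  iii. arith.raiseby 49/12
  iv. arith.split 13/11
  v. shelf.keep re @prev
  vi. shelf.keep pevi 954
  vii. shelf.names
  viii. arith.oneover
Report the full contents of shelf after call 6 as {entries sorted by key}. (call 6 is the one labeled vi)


Answer: {pevi=954, re=9229/2652}

Derivation:
# prime(34) : 34
# oneover() : 1/34
# raiseby(49/12) : 839/204
# split(13/11) : 9229/2652
# keep(re, @prev) : nil
# keep(pevi, 954) : nil
# names() : [pevi, re]
# oneover() : 2652/9229


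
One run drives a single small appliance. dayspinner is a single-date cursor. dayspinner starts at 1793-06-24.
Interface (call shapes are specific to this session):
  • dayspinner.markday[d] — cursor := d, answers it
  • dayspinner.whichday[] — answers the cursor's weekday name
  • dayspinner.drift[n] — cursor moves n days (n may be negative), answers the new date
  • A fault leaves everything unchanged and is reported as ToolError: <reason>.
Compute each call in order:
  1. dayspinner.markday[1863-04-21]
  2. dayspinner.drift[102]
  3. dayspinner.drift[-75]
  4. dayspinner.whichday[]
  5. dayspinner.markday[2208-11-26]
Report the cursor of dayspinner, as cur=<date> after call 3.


// dayspinner.markday(d: 1863-04-21) : 1863-04-21
// dayspinner.drift(n: 102) : 1863-08-01
// dayspinner.drift(n: -75) : 1863-05-18
// dayspinner.whichday() : Monday
// dayspinner.markday(d: 2208-11-26) : 2208-11-26

Answer: cur=1863-05-18


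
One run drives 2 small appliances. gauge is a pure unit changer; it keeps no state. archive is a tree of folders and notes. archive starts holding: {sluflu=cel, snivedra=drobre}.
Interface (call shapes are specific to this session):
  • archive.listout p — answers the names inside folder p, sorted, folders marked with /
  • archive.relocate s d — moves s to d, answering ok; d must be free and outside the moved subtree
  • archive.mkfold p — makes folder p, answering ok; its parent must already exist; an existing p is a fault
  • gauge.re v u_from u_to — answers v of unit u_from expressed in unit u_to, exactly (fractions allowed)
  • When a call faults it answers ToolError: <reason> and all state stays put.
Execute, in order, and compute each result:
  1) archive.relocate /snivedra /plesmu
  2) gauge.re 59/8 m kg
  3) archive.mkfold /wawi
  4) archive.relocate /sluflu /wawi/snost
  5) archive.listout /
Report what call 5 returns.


Step: archive.relocate[/snivedra; /plesmu]
Result: ok
Step: gauge.re[59/8; m; kg]
Result: ToolError: incompatible units
Step: archive.mkfold[/wawi]
Result: ok
Step: archive.relocate[/sluflu; /wawi/snost]
Result: ok
Step: archive.listout[/]
Result: [plesmu, wawi/]

Answer: [plesmu, wawi/]


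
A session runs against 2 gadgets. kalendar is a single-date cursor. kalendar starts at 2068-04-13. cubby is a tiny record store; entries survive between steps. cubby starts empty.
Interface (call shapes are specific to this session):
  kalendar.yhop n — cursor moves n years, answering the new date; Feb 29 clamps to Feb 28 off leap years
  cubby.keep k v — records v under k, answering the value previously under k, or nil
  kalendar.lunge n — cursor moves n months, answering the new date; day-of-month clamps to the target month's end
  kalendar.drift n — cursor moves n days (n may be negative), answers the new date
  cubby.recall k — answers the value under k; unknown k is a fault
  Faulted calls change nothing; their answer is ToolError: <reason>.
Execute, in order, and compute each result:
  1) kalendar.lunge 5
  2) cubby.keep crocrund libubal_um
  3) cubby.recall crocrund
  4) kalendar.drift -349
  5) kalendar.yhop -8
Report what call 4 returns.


Answer: 2067-09-30

Derivation:
I try kalendar.lunge with n='5', and observe 2068-09-13.
I try cubby.keep with k='crocrund', v='libubal_um': nil.
I run cubby.recall with k='crocrund': libubal_um.
I run kalendar.drift with n='-349': 2067-09-30.
I run kalendar.yhop with n='-8', which returns 2059-09-30.


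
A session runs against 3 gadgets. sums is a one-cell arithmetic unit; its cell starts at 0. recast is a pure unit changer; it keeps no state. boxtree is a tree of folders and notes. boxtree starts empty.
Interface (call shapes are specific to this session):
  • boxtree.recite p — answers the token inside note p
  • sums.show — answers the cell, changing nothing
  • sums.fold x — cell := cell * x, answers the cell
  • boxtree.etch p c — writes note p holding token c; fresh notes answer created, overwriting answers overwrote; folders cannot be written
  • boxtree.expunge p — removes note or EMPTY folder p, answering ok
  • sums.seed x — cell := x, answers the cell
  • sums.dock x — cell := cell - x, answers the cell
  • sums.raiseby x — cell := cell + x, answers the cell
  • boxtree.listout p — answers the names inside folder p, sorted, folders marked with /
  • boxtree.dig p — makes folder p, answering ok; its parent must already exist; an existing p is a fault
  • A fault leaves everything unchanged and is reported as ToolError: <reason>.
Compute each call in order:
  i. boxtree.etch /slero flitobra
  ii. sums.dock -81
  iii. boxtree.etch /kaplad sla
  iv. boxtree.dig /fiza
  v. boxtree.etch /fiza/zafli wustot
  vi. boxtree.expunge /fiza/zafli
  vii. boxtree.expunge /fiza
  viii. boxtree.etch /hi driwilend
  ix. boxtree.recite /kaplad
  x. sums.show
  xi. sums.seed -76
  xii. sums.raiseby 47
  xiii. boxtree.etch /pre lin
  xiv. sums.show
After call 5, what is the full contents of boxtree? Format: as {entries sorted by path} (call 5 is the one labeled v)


! etch(p=/slero, c=flitobra) : created
! dock(x=-81) : 81
! etch(p=/kaplad, c=sla) : created
! dig(p=/fiza) : ok
! etch(p=/fiza/zafli, c=wustot) : created
! expunge(p=/fiza/zafli) : ok
! expunge(p=/fiza) : ok
! etch(p=/hi, c=driwilend) : created
! recite(p=/kaplad) : sla
! show() : 81
! seed(x=-76) : -76
! raiseby(x=47) : -29
! etch(p=/pre, c=lin) : created
! show() : -29

Answer: {fiza/, fiza/zafli=wustot, kaplad=sla, slero=flitobra}


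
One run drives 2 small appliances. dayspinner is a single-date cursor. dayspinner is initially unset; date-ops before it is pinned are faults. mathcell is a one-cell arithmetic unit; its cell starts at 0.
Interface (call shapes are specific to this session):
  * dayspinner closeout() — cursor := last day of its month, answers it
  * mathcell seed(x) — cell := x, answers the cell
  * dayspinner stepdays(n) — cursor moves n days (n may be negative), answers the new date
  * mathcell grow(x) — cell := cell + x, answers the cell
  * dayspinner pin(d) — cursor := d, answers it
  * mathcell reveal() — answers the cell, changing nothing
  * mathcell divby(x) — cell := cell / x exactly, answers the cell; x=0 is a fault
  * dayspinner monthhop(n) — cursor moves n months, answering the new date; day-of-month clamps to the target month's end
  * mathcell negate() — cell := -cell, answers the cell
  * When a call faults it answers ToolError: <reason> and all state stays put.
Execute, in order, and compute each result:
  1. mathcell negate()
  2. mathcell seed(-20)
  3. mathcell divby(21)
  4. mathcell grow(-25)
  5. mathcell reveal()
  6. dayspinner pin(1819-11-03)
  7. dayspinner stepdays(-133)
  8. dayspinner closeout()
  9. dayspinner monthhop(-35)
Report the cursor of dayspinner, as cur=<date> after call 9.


·→ mathcell negate()
·← 0
·→ mathcell seed(x='-20')
·← -20
·→ mathcell divby(x='21')
·← -20/21
·→ mathcell grow(x='-25')
·← -545/21
·→ mathcell reveal()
·← -545/21
·→ dayspinner pin(d='1819-11-03')
·← 1819-11-03
·→ dayspinner stepdays(n='-133')
·← 1819-06-23
·→ dayspinner closeout()
·← 1819-06-30
·→ dayspinner monthhop(n='-35')
·← 1816-07-30

Answer: cur=1816-07-30


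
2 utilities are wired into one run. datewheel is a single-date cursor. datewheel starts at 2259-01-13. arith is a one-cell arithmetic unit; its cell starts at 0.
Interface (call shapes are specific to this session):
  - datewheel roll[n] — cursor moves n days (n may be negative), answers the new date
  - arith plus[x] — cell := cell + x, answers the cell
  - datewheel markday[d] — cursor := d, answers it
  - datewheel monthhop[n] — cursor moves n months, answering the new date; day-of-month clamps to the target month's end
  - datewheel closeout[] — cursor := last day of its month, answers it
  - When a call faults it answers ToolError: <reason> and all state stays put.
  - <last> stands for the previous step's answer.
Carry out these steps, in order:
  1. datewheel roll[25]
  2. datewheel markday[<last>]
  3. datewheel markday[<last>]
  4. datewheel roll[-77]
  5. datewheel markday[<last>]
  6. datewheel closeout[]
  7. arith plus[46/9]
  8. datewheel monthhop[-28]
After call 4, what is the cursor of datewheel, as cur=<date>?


Act: datewheel roll[n=25]
Obs: 2259-02-07
Act: datewheel markday[d=<last>]
Obs: 2259-02-07
Act: datewheel markday[d=<last>]
Obs: 2259-02-07
Act: datewheel roll[n=-77]
Obs: 2258-11-22
Act: datewheel markday[d=<last>]
Obs: 2258-11-22
Act: datewheel closeout[]
Obs: 2258-11-30
Act: arith plus[x=46/9]
Obs: 46/9
Act: datewheel monthhop[n=-28]
Obs: 2256-07-30

Answer: cur=2258-11-22


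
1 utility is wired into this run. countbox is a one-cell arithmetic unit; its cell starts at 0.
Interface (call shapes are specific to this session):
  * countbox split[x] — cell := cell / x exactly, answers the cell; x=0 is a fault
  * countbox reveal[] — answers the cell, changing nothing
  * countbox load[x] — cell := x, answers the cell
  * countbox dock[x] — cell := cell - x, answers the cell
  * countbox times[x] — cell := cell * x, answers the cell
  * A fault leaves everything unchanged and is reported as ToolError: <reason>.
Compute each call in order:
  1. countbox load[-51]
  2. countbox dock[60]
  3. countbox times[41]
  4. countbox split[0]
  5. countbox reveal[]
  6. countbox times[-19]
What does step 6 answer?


Then countbox load(-51), yielding -51.
I use countbox dock(60), giving -111.
Now I run countbox times(41), — result: -4551.
I try countbox split(0), — result: ToolError: division by zero.
Calling countbox reveal(), — result: -4551.
Using countbox times(-19), giving 86469.

Answer: 86469


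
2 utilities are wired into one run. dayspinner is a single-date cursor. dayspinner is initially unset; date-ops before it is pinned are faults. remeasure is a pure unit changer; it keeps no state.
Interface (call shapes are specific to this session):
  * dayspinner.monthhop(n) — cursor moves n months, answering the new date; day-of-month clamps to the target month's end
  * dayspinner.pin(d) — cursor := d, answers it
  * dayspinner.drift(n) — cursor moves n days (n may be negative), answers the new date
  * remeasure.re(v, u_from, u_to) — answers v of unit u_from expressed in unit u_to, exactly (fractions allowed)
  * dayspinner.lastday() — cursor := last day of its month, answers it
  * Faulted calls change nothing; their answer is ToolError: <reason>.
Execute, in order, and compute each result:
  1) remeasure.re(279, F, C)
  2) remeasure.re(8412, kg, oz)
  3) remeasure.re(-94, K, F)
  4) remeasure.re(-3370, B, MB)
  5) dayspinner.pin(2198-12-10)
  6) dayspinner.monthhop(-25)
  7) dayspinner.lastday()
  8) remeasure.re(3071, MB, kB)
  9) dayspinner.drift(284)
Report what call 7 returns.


-- 1. remeasure.re(v: 279, u_from: F, u_to: C) ~> 1235/9
-- 2. remeasure.re(v: 8412, u_from: kg, u_to: oz) ~> 13459200000000/45359237
-- 3. remeasure.re(v: -94, u_from: K, u_to: F) ~> -62887/100
-- 4. remeasure.re(v: -3370, u_from: B, u_to: MB) ~> -337/100000
-- 5. dayspinner.pin(d: 2198-12-10) ~> 2198-12-10
-- 6. dayspinner.monthhop(n: -25) ~> 2196-11-10
-- 7. dayspinner.lastday() ~> 2196-11-30
-- 8. remeasure.re(v: 3071, u_from: MB, u_to: kB) ~> 3071000
-- 9. dayspinner.drift(n: 284) ~> 2197-09-10

Answer: 2196-11-30


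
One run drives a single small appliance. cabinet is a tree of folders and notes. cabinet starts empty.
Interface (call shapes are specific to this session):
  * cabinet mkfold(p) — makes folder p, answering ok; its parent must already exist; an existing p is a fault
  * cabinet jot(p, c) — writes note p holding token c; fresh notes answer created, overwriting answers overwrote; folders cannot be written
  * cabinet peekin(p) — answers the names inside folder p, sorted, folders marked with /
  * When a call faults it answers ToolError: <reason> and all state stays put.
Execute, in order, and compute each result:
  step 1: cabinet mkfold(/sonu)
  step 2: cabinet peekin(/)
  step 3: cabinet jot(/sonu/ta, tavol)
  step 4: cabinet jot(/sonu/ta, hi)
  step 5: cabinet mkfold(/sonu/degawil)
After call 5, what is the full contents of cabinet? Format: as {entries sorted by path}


Answer: {sonu/, sonu/degawil/, sonu/ta=hi}

Derivation:
% cabinet mkfold p→/sonu
:: ok
% cabinet peekin p→/
:: [sonu/]
% cabinet jot p→/sonu/ta c→tavol
:: created
% cabinet jot p→/sonu/ta c→hi
:: overwrote
% cabinet mkfold p→/sonu/degawil
:: ok


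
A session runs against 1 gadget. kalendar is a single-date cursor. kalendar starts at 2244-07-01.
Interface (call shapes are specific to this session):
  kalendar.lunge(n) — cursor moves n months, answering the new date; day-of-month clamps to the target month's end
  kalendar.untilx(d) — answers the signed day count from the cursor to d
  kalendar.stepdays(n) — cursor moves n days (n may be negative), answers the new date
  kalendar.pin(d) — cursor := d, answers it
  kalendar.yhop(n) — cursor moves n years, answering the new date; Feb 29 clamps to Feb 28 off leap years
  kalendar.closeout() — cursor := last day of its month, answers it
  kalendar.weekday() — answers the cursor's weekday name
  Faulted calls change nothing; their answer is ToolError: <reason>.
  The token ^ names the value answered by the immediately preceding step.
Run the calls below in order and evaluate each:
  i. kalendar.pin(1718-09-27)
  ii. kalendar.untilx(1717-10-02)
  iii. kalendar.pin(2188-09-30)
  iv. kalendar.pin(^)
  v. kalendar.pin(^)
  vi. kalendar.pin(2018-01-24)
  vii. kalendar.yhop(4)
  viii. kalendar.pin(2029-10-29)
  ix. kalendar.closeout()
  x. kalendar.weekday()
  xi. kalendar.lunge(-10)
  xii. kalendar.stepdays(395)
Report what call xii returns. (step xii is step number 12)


Answer: 2030-01-30

Derivation:
% pin d: 1718-09-27
:: 1718-09-27
% untilx d: 1717-10-02
:: -360
% pin d: 2188-09-30
:: 2188-09-30
% pin d: ^
:: 2188-09-30
% pin d: ^
:: 2188-09-30
% pin d: 2018-01-24
:: 2018-01-24
% yhop n: 4
:: 2022-01-24
% pin d: 2029-10-29
:: 2029-10-29
% closeout
:: 2029-10-31
% weekday
:: Wednesday
% lunge n: -10
:: 2028-12-31
% stepdays n: 395
:: 2030-01-30


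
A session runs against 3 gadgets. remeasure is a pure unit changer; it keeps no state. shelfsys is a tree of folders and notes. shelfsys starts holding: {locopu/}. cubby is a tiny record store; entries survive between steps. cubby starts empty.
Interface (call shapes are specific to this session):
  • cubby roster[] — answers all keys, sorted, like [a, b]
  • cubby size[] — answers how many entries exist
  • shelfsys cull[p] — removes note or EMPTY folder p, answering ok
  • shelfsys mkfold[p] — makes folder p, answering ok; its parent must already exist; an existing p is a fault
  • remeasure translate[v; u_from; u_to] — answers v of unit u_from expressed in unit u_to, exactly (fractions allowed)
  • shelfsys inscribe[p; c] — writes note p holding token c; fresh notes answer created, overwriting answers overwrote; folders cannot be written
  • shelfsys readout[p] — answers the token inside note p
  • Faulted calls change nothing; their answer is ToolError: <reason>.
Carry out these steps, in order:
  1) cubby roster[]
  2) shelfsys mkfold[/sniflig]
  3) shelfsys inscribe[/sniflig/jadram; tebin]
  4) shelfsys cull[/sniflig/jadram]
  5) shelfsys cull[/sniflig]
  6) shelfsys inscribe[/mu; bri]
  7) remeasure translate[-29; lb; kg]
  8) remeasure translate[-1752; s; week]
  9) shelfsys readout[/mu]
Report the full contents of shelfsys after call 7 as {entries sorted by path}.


Answer: {locopu/, mu=bri}

Derivation:
// 1. cubby roster() -> []
// 2. shelfsys mkfold(p='/sniflig') -> ok
// 3. shelfsys inscribe(p='/sniflig/jadram', c='tebin') -> created
// 4. shelfsys cull(p='/sniflig/jadram') -> ok
// 5. shelfsys cull(p='/sniflig') -> ok
// 6. shelfsys inscribe(p='/mu', c='bri') -> created
// 7. remeasure translate(v='-29', u_from='lb', u_to='kg') -> -1315417873/100000000
// 8. remeasure translate(v='-1752', u_from='s', u_to='week') -> -73/25200
// 9. shelfsys readout(p='/mu') -> bri


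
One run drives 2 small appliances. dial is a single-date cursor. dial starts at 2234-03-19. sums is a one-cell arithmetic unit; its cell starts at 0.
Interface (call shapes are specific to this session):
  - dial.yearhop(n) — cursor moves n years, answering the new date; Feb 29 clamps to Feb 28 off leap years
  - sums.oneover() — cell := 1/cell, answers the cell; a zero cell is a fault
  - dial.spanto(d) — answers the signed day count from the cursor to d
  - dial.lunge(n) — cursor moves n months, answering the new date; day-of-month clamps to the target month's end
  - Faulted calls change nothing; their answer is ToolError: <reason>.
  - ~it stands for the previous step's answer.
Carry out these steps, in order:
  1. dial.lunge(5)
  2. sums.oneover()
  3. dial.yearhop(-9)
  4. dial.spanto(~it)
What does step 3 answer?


// lunge(n→5) => 2234-08-19
// oneover() => ToolError: reciprocal of zero
// yearhop(n→-9) => 2225-08-19
// spanto(d→~it) => 0

Answer: 2225-08-19


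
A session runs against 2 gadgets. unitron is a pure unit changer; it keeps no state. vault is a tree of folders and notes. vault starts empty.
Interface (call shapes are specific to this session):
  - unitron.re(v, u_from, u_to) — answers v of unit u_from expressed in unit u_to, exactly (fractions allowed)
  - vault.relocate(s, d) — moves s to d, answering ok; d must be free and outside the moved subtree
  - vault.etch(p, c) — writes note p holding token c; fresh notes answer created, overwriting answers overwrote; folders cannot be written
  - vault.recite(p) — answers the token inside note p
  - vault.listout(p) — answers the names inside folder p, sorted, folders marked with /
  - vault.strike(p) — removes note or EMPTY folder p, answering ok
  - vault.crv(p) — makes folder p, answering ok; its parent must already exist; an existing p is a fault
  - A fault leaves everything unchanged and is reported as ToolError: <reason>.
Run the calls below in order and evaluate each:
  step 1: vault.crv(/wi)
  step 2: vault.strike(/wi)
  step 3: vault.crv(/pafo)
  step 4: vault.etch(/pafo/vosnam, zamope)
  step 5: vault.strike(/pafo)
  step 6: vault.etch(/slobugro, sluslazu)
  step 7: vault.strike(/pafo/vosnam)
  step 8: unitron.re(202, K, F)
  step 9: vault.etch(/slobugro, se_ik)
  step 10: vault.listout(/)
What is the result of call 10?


Do: vault.crv[p→/wi]
See: ok
Do: vault.strike[p→/wi]
See: ok
Do: vault.crv[p→/pafo]
See: ok
Do: vault.etch[p→/pafo/vosnam; c→zamope]
See: created
Do: vault.strike[p→/pafo]
See: ToolError: not empty
Do: vault.etch[p→/slobugro; c→sluslazu]
See: created
Do: vault.strike[p→/pafo/vosnam]
See: ok
Do: unitron.re[v→202; u_from→K; u_to→F]
See: -9607/100
Do: vault.etch[p→/slobugro; c→se_ik]
See: overwrote
Do: vault.listout[p→/]
See: [pafo/, slobugro]

Answer: [pafo/, slobugro]


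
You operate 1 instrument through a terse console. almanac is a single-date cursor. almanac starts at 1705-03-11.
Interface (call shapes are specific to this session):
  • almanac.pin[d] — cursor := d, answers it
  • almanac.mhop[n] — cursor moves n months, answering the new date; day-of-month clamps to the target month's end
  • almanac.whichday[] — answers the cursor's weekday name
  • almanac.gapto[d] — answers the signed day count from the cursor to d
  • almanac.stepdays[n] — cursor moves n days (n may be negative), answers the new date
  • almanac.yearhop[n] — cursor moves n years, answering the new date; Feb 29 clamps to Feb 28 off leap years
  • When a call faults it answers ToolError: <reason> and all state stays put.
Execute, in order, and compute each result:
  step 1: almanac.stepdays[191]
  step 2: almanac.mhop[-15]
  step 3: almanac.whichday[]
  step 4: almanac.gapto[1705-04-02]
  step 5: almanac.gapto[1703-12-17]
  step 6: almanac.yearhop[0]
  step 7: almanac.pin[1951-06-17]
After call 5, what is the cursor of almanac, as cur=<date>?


Answer: cur=1704-06-18

Derivation:
// 1. almanac.stepdays(n='191') == 1705-09-18
// 2. almanac.mhop(n='-15') == 1704-06-18
// 3. almanac.whichday() == Wednesday
// 4. almanac.gapto(d='1705-04-02') == 288
// 5. almanac.gapto(d='1703-12-17') == -184
// 6. almanac.yearhop(n='0') == 1704-06-18
// 7. almanac.pin(d='1951-06-17') == 1951-06-17


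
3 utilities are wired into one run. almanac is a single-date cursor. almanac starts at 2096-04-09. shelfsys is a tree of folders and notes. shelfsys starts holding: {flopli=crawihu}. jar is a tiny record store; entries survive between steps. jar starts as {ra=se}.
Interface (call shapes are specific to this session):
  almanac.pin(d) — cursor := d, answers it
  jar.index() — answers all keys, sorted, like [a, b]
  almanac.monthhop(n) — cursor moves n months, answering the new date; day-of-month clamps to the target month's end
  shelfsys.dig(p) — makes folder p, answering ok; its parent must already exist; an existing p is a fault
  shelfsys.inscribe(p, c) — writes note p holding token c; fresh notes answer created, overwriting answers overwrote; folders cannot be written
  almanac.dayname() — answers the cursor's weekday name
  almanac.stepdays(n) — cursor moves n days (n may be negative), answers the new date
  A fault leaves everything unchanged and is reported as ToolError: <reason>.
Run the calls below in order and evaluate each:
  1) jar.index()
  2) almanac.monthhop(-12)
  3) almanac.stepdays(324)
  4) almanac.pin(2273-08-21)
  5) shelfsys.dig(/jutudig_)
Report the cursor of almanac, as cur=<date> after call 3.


~$ jar.index
:: [ra]
~$ almanac.monthhop n: -12
:: 2095-04-09
~$ almanac.stepdays n: 324
:: 2096-02-27
~$ almanac.pin d: 2273-08-21
:: 2273-08-21
~$ shelfsys.dig p: /jutudig_
:: ok

Answer: cur=2096-02-27


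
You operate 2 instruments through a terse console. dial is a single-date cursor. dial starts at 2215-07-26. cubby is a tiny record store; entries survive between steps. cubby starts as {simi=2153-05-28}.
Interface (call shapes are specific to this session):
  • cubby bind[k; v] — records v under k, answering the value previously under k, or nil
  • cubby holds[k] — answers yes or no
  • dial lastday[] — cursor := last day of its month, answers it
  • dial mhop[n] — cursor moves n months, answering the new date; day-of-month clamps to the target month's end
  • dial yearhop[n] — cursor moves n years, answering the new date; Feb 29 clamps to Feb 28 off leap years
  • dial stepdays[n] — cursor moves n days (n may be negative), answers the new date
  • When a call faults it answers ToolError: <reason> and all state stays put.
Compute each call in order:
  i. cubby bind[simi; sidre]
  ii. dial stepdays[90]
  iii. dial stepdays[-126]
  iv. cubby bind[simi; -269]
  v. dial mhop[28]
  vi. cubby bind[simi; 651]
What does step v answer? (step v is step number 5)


# 1. cubby bind(k→simi, v→sidre) : 2153-05-28
# 2. dial stepdays(n→90) : 2215-10-24
# 3. dial stepdays(n→-126) : 2215-06-20
# 4. cubby bind(k→simi, v→-269) : sidre
# 5. dial mhop(n→28) : 2217-10-20
# 6. cubby bind(k→simi, v→651) : -269

Answer: 2217-10-20


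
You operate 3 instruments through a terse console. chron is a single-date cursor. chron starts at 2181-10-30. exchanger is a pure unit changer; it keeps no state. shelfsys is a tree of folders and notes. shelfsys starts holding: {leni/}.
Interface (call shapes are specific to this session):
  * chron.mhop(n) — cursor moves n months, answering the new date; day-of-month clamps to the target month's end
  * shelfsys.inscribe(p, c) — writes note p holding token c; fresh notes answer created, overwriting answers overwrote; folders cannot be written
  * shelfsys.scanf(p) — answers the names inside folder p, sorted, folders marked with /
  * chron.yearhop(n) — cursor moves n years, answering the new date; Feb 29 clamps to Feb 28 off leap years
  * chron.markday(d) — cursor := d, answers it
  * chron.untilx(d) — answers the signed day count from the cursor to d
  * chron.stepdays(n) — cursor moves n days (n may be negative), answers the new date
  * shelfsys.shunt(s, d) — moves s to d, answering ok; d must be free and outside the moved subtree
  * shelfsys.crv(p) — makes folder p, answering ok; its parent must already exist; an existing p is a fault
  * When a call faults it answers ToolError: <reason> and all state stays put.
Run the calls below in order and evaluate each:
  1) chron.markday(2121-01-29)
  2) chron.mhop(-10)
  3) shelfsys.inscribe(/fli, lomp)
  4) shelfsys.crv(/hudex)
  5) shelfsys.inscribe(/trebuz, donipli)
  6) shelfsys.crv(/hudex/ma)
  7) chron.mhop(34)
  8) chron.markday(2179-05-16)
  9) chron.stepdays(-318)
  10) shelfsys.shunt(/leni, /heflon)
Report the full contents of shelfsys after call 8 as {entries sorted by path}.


;; 1. chron.markday(d='2121-01-29') -> 2121-01-29
;; 2. chron.mhop(n='-10') -> 2120-03-29
;; 3. shelfsys.inscribe(p='/fli', c='lomp') -> created
;; 4. shelfsys.crv(p='/hudex') -> ok
;; 5. shelfsys.inscribe(p='/trebuz', c='donipli') -> created
;; 6. shelfsys.crv(p='/hudex/ma') -> ok
;; 7. chron.mhop(n='34') -> 2123-01-29
;; 8. chron.markday(d='2179-05-16') -> 2179-05-16
;; 9. chron.stepdays(n='-318') -> 2178-07-02
;; 10. shelfsys.shunt(s='/leni', d='/heflon') -> ok

Answer: {fli=lomp, hudex/, hudex/ma/, leni/, trebuz=donipli}


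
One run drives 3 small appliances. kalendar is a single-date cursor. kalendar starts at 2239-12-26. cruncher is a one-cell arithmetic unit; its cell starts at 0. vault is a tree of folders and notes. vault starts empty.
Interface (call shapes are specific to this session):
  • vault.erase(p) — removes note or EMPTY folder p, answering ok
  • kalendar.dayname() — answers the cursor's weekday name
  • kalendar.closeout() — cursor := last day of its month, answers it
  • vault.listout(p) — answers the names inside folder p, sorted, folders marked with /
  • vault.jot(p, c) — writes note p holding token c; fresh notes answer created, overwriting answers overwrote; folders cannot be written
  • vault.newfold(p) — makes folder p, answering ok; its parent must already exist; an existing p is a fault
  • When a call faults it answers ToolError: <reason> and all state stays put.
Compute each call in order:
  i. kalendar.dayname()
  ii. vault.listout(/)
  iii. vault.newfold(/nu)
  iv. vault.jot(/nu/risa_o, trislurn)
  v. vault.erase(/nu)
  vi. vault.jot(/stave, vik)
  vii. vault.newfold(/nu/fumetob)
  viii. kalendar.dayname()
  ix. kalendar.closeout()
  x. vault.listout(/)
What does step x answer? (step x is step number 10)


> dayname
[out] Thursday
> listout p='/'
[out] []
> newfold p='/nu'
[out] ok
> jot p='/nu/risa_o' c='trislurn'
[out] created
> erase p='/nu'
[out] ToolError: not empty
> jot p='/stave' c='vik'
[out] created
> newfold p='/nu/fumetob'
[out] ok
> dayname
[out] Thursday
> closeout
[out] 2239-12-31
> listout p='/'
[out] [nu/, stave]

Answer: [nu/, stave]


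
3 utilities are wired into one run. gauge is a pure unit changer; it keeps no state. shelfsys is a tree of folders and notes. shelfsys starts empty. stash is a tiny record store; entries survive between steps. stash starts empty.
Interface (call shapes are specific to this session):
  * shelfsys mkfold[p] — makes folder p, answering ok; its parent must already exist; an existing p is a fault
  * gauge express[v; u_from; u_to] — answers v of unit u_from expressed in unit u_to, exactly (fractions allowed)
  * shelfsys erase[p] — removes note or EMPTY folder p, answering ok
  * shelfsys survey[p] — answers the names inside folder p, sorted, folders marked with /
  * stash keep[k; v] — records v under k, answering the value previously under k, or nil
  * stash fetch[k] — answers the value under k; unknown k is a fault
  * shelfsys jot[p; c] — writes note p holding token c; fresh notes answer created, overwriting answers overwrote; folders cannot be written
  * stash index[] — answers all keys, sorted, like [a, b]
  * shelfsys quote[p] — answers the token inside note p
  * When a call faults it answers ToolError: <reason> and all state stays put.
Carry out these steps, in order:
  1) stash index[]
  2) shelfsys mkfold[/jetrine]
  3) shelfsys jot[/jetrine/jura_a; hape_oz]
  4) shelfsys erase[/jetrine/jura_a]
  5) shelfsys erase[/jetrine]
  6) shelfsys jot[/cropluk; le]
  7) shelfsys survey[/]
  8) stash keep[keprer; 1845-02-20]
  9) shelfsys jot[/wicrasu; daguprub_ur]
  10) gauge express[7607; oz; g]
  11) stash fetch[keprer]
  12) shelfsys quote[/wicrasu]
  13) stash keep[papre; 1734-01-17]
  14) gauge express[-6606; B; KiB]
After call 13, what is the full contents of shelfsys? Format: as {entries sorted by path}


! stash index() => []
! shelfsys mkfold(p=/jetrine) => ok
! shelfsys jot(p=/jetrine/jura_a, c=hape_oz) => created
! shelfsys erase(p=/jetrine/jura_a) => ok
! shelfsys erase(p=/jetrine) => ok
! shelfsys jot(p=/cropluk, c=le) => created
! shelfsys survey(p=/) => [cropluk]
! stash keep(k=keprer, v=1845-02-20) => nil
! shelfsys jot(p=/wicrasu, c=daguprub_ur) => created
! gauge express(v=7607, u_from=oz, u_to=g) => 345047715859/1600000
! stash fetch(k=keprer) => 1845-02-20
! shelfsys quote(p=/wicrasu) => daguprub_ur
! stash keep(k=papre, v=1734-01-17) => nil
! gauge express(v=-6606, u_from=B, u_to=KiB) => -3303/512

Answer: {cropluk=le, wicrasu=daguprub_ur}


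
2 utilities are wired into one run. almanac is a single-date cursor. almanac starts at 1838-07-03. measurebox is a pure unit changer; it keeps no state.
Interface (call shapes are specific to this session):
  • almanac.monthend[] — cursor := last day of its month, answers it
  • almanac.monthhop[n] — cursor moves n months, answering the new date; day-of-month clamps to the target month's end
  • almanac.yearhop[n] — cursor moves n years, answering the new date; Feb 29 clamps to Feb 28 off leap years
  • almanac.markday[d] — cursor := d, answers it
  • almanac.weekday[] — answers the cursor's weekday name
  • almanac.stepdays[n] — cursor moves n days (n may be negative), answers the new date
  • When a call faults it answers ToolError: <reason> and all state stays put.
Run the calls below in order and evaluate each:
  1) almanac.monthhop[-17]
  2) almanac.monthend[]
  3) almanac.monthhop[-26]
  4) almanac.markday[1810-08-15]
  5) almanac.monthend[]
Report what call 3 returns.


Answer: 1834-12-28

Derivation:
Now I run almanac.monthhop passing n='-17', — result: 1837-02-03.
Invoking almanac.monthend(), — result: 1837-02-28.
Next I call almanac.monthhop passing n='-26', which returns 1834-12-28.
I use almanac.markday passing d='1810-08-15', → 1810-08-15.
I invoke almanac.monthend, yielding 1810-08-31.


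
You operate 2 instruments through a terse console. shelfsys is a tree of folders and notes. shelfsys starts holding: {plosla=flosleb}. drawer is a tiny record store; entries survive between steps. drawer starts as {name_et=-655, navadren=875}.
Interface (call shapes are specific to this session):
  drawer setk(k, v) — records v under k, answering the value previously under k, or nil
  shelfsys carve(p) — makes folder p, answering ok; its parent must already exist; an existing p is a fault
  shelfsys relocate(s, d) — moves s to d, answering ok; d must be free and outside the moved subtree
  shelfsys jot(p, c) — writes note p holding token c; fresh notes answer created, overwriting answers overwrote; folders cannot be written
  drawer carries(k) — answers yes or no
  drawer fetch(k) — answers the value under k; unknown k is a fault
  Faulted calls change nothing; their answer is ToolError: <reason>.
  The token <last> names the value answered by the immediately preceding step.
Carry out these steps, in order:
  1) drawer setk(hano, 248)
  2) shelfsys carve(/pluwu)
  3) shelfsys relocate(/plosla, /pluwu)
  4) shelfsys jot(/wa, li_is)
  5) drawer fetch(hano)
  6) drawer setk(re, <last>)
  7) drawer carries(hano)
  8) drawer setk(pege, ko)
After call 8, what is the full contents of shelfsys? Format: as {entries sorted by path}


Answer: {plosla=flosleb, pluwu/, wa=li_is}

Derivation:
Do: drawer setk[k→hano; v→248]
See: nil
Do: shelfsys carve[p→/pluwu]
See: ok
Do: shelfsys relocate[s→/plosla; d→/pluwu]
See: ToolError: exists
Do: shelfsys jot[p→/wa; c→li_is]
See: created
Do: drawer fetch[k→hano]
See: 248
Do: drawer setk[k→re; v→<last>]
See: nil
Do: drawer carries[k→hano]
See: yes
Do: drawer setk[k→pege; v→ko]
See: nil


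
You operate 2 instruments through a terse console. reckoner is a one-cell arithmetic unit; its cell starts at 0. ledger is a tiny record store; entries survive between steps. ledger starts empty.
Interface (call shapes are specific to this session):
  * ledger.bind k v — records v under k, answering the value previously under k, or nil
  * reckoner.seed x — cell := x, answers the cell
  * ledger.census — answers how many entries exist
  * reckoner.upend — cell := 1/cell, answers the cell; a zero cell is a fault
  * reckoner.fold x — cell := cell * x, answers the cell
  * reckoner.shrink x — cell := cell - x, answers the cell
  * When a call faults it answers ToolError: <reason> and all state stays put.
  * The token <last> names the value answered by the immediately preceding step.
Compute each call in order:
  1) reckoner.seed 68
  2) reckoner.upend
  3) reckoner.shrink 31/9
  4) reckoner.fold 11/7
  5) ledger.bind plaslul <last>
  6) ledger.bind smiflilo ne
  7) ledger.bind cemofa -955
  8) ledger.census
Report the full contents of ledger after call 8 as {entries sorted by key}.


% seed(x: 68) == 68
% upend() == 1/68
% shrink(x: 31/9) == -2099/612
% fold(x: 11/7) == -23089/4284
% bind(k: plaslul, v: <last>) == nil
% bind(k: smiflilo, v: ne) == nil
% bind(k: cemofa, v: -955) == nil
% census() == 3

Answer: {cemofa=-955, plaslul=-23089/4284, smiflilo=ne}


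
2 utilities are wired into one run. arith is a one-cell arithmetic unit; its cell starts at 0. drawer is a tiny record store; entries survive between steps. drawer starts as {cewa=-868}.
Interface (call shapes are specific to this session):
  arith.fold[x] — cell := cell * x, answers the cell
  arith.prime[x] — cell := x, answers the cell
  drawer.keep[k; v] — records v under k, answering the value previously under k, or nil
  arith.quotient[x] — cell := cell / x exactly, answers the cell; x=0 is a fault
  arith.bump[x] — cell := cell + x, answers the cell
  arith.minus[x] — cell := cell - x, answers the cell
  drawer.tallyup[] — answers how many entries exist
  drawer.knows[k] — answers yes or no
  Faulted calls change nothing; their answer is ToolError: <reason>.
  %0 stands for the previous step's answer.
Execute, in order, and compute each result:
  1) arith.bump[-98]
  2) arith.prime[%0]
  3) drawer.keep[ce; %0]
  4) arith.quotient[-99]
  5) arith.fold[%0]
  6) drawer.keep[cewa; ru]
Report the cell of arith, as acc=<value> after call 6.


Answer: acc=9604/9801

Derivation:
→ arith.bump(x: -98)
← -98
→ arith.prime(x: %0)
← -98
→ drawer.keep(k: ce, v: %0)
← nil
→ arith.quotient(x: -99)
← 98/99
→ arith.fold(x: %0)
← 9604/9801
→ drawer.keep(k: cewa, v: ru)
← -868
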